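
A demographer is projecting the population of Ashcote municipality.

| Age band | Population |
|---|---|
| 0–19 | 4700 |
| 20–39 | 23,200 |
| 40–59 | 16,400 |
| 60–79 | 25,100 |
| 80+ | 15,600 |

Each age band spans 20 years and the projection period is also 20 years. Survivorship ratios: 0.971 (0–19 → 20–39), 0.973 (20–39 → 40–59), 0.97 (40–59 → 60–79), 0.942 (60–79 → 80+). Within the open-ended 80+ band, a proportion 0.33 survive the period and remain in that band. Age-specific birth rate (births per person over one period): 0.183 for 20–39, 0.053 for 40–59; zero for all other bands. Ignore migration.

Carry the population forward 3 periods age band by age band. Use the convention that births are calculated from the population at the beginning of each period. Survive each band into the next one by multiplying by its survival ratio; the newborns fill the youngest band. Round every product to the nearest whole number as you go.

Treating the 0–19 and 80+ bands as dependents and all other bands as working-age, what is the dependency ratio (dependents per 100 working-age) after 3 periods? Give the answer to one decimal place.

Period 1:
Births: 23200 * 0.183 = 4246 ; 16400 * 0.053 = 869 → total 5115
20–39: 4700 * 0.971 = 4564
40–59: 23200 * 0.973 = 22574
60–79: 16400 * 0.97 = 15908
80+: 25100 * 0.942 + 15600 * 0.33 = 23644 + 5148 = 28792
Population now: 0–19=5115, 20–39=4564, 40–59=22574, 60–79=15908, 80+=28792
Period 2:
Births: 4564 * 0.183 = 835 ; 22574 * 0.053 = 1196 → total 2031
20–39: 5115 * 0.971 = 4967
40–59: 4564 * 0.973 = 4441
60–79: 22574 * 0.97 = 21897
80+: 15908 * 0.942 + 28792 * 0.33 = 14985 + 9501 = 24486
Population now: 0–19=2031, 20–39=4967, 40–59=4441, 60–79=21897, 80+=24486
Period 3:
Births: 4967 * 0.183 = 909 ; 4441 * 0.053 = 235 → total 1144
20–39: 2031 * 0.971 = 1972
40–59: 4967 * 0.973 = 4833
60–79: 4441 * 0.97 = 4308
80+: 21897 * 0.942 + 24486 * 0.33 = 20627 + 8080 = 28707
Population now: 0–19=1144, 20–39=1972, 40–59=4833, 60–79=4308, 80+=28707
Dependents (band 0–19 + band 80+) = 1144 + 28707 = 29851; working-age = 11113; ratio = 29851/11113 × 100 = 268.6

268.6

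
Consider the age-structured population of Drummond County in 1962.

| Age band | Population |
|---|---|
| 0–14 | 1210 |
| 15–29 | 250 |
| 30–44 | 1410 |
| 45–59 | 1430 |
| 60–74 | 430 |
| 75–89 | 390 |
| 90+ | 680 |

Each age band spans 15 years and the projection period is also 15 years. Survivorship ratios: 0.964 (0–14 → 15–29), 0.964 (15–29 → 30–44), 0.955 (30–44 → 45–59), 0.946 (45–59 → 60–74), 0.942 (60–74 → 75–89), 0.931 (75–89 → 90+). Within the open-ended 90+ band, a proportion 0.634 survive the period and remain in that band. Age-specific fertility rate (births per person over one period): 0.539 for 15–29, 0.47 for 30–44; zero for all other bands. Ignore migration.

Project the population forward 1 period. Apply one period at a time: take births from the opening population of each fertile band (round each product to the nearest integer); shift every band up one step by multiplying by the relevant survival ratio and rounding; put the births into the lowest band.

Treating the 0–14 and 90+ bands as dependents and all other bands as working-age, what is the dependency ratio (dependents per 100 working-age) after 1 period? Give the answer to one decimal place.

— Period 1 —
Births: 250 * 0.539 = 135  |  1410 * 0.47 = 663 → 798
15–29: 1210 * 0.964 = 1166
30–44: 250 * 0.964 = 241
45–59: 1410 * 0.955 = 1347
60–74: 1430 * 0.946 = 1353
75–89: 430 * 0.942 = 405
90+: 390 * 0.931 + 680 * 0.634 = 363 + 431 = 794
End of period: [798, 1166, 241, 1347, 1353, 405, 794]
Dependents (band 0–14 + band 90+) = 798 + 794 = 1592; working-age = 4512; ratio = 1592/4512 × 100 = 35.3

35.3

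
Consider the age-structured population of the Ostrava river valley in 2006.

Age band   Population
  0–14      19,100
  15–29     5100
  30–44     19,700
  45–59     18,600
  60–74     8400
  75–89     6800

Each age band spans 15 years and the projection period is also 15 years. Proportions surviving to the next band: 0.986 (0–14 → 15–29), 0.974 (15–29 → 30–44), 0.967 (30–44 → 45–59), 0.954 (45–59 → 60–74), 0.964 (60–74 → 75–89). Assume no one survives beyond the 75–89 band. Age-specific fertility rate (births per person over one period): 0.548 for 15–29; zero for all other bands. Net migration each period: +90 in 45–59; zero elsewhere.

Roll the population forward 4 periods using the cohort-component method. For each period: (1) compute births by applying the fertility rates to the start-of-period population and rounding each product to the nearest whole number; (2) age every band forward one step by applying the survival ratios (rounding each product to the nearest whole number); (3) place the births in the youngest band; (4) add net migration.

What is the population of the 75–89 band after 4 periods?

4500

Call the groups 1 to 6, youngest first.
— Period 1 —
Births: 5100 × 0.548 = 2795
Group 2: 19100 × 0.986 = 18833
Group 3: 5100 × 0.974 = 4967
Group 4: 19700 × 0.967 = 19050
Group 5: 18600 × 0.954 = 17744
Group 6: 8400 × 0.964 = 8098
Net migration: Group 4 + 90 → 19140
Population now: 0–14=2795, 15–29=18833, 30–44=4967, 45–59=19140, 60–74=17744, 75–89=8098
— Period 2 —
Births: 18833 × 0.548 = 10320
Group 2: 2795 × 0.986 = 2756
Group 3: 18833 × 0.974 = 18343
Group 4: 4967 × 0.967 = 4803
Group 5: 19140 × 0.954 = 18260
Group 6: 17744 × 0.964 = 17105
Net migration: Group 4 + 90 → 4893
Population now: 0–14=10320, 15–29=2756, 30–44=18343, 45–59=4893, 60–74=18260, 75–89=17105
— Period 3 —
Births: 2756 × 0.548 = 1510
Group 2: 10320 × 0.986 = 10176
Group 3: 2756 × 0.974 = 2684
Group 4: 18343 × 0.967 = 17738
Group 5: 4893 × 0.954 = 4668
Group 6: 18260 × 0.964 = 17603
Net migration: Group 4 + 90 → 17828
Population now: 0–14=1510, 15–29=10176, 30–44=2684, 45–59=17828, 60–74=4668, 75–89=17603
— Period 4 —
Births: 10176 × 0.548 = 5576
Group 2: 1510 × 0.986 = 1489
Group 3: 10176 × 0.974 = 9911
Group 4: 2684 × 0.967 = 2595
Group 5: 17828 × 0.954 = 17008
Group 6: 4668 × 0.964 = 4500
Net migration: Group 4 + 90 → 2685
Population now: 0–14=5576, 15–29=1489, 30–44=9911, 45–59=2685, 60–74=17008, 75–89=4500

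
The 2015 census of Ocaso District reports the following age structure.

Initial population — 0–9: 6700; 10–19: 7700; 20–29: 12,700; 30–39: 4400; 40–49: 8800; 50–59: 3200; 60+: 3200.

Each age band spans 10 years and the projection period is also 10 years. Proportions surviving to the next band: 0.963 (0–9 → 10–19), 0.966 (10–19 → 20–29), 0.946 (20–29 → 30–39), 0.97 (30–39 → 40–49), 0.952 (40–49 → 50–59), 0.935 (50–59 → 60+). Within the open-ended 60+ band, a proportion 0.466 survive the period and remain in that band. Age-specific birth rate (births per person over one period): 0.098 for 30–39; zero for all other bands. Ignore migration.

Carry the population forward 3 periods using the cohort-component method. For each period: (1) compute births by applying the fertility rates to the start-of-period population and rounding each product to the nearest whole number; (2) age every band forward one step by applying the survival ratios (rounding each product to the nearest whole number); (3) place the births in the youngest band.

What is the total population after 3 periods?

34463

— Period 1 —
Births: 4400 * 0.098 = 431
10–19: 6700 * 0.963 = 6452
20–29: 7700 * 0.966 = 7438
30–39: 12700 * 0.946 = 12014
40–49: 4400 * 0.97 = 4268
50–59: 8800 * 0.952 = 8378
60+: 3200 * 0.935 + 3200 * 0.466 = 2992 + 1491 = 4483
End of period: [431, 6452, 7438, 12014, 4268, 8378, 4483]
— Period 2 —
Births: 12014 * 0.098 = 1177
10–19: 431 * 0.963 = 415
20–29: 6452 * 0.966 = 6233
30–39: 7438 * 0.946 = 7036
40–49: 12014 * 0.97 = 11654
50–59: 4268 * 0.952 = 4063
60+: 8378 * 0.935 + 4483 * 0.466 = 7833 + 2089 = 9922
End of period: [1177, 415, 6233, 7036, 11654, 4063, 9922]
— Period 3 —
Births: 7036 * 0.098 = 690
10–19: 1177 * 0.963 = 1133
20–29: 415 * 0.966 = 401
30–39: 6233 * 0.946 = 5896
40–49: 7036 * 0.97 = 6825
50–59: 11654 * 0.952 = 11095
60+: 4063 * 0.935 + 9922 * 0.466 = 3799 + 4624 = 8423
End of period: [690, 1133, 401, 5896, 6825, 11095, 8423]
Total after period 3: 690 + 1133 + 401 + 5896 + 6825 + 11095 + 8423 = 34463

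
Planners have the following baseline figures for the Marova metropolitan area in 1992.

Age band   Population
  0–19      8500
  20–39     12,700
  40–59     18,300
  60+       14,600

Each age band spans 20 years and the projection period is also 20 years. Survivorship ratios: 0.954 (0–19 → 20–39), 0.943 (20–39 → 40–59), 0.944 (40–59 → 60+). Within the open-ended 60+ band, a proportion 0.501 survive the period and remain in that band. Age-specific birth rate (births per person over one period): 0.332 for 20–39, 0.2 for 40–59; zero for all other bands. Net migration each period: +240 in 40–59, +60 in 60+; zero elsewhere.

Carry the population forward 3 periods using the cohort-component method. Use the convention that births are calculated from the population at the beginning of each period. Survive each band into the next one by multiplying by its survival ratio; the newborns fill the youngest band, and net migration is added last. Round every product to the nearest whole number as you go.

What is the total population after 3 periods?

35797

Period 1.
Births: 12700 × 0.332 = 4216, 18300 × 0.2 = 3660 ⇒ total 7876
20–39: 8500 × 0.954 = 8109
40–59: 12700 × 0.943 = 11976
60+: 18300 × 0.944 + 14600 × 0.501 = 17275 + 7315 = 24590
Net migration: 40–59 + 240 → 12216; 60+ + 60 → 24650
Population now: 0–19=7876, 20–39=8109, 40–59=12216, 60+=24650
Period 2.
Births: 8109 × 0.332 = 2692, 12216 × 0.2 = 2443 ⇒ total 5135
20–39: 7876 × 0.954 = 7514
40–59: 8109 × 0.943 = 7647
60+: 12216 × 0.944 + 24650 × 0.501 = 11532 + 12350 = 23882
Net migration: 40–59 + 240 → 7887; 60+ + 60 → 23942
Population now: 0–19=5135, 20–39=7514, 40–59=7887, 60+=23942
Period 3.
Births: 7514 × 0.332 = 2495, 7887 × 0.2 = 1577 ⇒ total 4072
20–39: 5135 × 0.954 = 4899
40–59: 7514 × 0.943 = 7086
60+: 7887 × 0.944 + 23942 × 0.501 = 7445 + 11995 = 19440
Net migration: 40–59 + 240 → 7326; 60+ + 60 → 19500
Population now: 0–19=4072, 20–39=4899, 40–59=7326, 60+=19500
Total after period 3: 4072 + 4899 + 7326 + 19500 = 35797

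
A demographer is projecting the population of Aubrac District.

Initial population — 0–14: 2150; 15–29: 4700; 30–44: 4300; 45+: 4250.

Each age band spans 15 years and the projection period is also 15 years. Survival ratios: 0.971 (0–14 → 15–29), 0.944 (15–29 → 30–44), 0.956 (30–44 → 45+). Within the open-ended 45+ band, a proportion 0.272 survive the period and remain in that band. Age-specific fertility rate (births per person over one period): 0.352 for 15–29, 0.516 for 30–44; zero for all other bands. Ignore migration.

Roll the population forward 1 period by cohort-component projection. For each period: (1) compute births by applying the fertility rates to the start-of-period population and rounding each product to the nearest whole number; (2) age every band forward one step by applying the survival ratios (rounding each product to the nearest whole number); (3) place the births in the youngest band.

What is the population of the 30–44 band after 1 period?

4437

Numbering the bands 1..4 from youngest to oldest:
— Period 1 —
Births: 4700 × 0.352 = 1654  |  4300 × 0.516 = 2219 — total 3873
Band 2: 2150 × 0.971 = 2088
Band 3: 4700 × 0.944 = 4437
Band 4: 4300 × 0.956 + 4250 × 0.272 = 4111 + 1156 = 5267
End of period: [3873, 2088, 4437, 5267]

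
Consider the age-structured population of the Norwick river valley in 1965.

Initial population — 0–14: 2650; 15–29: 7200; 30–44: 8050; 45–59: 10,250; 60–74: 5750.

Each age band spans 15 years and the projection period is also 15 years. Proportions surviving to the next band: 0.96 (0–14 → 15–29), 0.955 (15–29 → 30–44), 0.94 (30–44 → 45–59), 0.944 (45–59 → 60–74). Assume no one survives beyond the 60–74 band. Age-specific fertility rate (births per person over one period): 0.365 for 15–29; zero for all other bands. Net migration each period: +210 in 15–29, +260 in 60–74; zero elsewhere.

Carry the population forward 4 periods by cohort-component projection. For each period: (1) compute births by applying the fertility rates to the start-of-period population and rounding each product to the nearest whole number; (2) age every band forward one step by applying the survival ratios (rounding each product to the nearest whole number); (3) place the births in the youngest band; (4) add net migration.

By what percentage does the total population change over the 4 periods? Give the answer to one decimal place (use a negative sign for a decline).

-77.1

(Bands numbered youngest = 1 to oldest = 5.)
[period 1]
Births: 7200 * 0.365 = 2628
Band 2: 2650 * 0.96 = 2544
Band 3: 7200 * 0.955 = 6876
Band 4: 8050 * 0.94 = 7567
Band 5: 10250 * 0.944 = 9676
Net migration: Band 2 + 210 → 2754; Band 5 + 260 → 9936
Giving 2628 / 2754 / 6876 / 7567 / 9936.
[period 2]
Births: 2754 * 0.365 = 1005
Band 2: 2628 * 0.96 = 2523
Band 3: 2754 * 0.955 = 2630
Band 4: 6876 * 0.94 = 6463
Band 5: 7567 * 0.944 = 7143
Net migration: Band 2 + 210 → 2733; Band 5 + 260 → 7403
Giving 1005 / 2733 / 2630 / 6463 / 7403.
[period 3]
Births: 2733 * 0.365 = 998
Band 2: 1005 * 0.96 = 965
Band 3: 2733 * 0.955 = 2610
Band 4: 2630 * 0.94 = 2472
Band 5: 6463 * 0.944 = 6101
Net migration: Band 2 + 210 → 1175; Band 5 + 260 → 6361
Giving 998 / 1175 / 2610 / 2472 / 6361.
[period 4]
Births: 1175 * 0.365 = 429
Band 2: 998 * 0.96 = 958
Band 3: 1175 * 0.955 = 1122
Band 4: 2610 * 0.94 = 2453
Band 5: 2472 * 0.944 = 2334
Net migration: Band 2 + 210 → 1168; Band 5 + 260 → 2594
Giving 429 / 1168 / 1122 / 2453 / 2594.
Total: 33900 → 7766; change = -26134; percentage change = -77.1%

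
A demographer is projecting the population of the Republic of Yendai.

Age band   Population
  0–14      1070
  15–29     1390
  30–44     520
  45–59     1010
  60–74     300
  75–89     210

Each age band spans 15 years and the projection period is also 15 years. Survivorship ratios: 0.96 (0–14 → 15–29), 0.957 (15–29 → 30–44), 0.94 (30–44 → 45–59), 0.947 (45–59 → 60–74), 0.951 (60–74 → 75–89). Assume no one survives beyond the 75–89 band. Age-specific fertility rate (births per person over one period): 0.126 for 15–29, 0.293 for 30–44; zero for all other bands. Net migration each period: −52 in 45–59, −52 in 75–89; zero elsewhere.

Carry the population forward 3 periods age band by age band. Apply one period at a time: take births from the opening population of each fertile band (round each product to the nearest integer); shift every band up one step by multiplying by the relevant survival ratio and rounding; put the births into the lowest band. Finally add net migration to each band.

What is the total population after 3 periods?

3475

After projecting period 1:
Births: 1390 * 0.126 = 175, 520 * 0.293 = 152 → 327
15–29: 1070 * 0.96 = 1027
30–44: 1390 * 0.957 = 1330
45–59: 520 * 0.94 = 489
60–74: 1010 * 0.947 = 956
75–89: 300 * 0.951 = 285
Net migration: 45–59 − 52 → 437; 75–89 − 52 → 233
End of period: [327, 1027, 1330, 437, 956, 233]
After projecting period 2:
Births: 1027 * 0.126 = 129, 1330 * 0.293 = 390 → 519
15–29: 327 * 0.96 = 314
30–44: 1027 * 0.957 = 983
45–59: 1330 * 0.94 = 1250
60–74: 437 * 0.947 = 414
75–89: 956 * 0.951 = 909
Net migration: 45–59 − 52 → 1198; 75–89 − 52 → 857
End of period: [519, 314, 983, 1198, 414, 857]
After projecting period 3:
Births: 314 * 0.126 = 40, 983 * 0.293 = 288 → 328
15–29: 519 * 0.96 = 498
30–44: 314 * 0.957 = 300
45–59: 983 * 0.94 = 924
60–74: 1198 * 0.947 = 1135
75–89: 414 * 0.951 = 394
Net migration: 45–59 − 52 → 872; 75–89 − 52 → 342
End of period: [328, 498, 300, 872, 1135, 342]
Total after period 3: 328 + 498 + 300 + 872 + 1135 + 342 = 3475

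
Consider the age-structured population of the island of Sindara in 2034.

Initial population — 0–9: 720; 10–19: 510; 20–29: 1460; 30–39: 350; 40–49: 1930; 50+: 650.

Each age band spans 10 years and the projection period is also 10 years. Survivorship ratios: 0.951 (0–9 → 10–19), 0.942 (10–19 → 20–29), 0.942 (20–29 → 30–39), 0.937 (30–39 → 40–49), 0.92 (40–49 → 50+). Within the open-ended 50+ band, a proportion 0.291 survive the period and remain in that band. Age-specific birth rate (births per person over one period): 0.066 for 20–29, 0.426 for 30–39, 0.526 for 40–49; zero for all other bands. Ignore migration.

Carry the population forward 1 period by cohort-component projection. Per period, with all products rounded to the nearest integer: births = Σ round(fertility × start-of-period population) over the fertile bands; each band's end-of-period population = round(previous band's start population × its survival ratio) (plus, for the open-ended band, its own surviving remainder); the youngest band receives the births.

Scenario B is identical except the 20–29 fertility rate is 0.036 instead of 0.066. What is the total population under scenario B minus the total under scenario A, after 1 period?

-43

Period 1.
Births: 1460 × 0.066 = 96  |  350 × 0.426 = 149  |  1930 × 0.526 = 1015 — total 1260
10–19: 720 × 0.951 = 685
20–29: 510 × 0.942 = 480
30–39: 1460 × 0.942 = 1375
40–49: 350 × 0.937 = 328
50+: 1930 × 0.92 + 650 × 0.291 = 1776 + 189 = 1965
Population now: 0–9=1260, 10–19=685, 20–29=480, 30–39=1375, 40–49=328, 50+=1965
Scenario A total after 1 period: 6093
Scenario B projection —
Period 1.
Births: 1460 × 0.036 = 53  |  350 × 0.426 = 149  |  1930 × 0.526 = 1015 — total 1217
10–19: 720 × 0.951 = 685
20–29: 510 × 0.942 = 480
30–39: 1460 × 0.942 = 1375
40–49: 350 × 0.937 = 328
50+: 1930 × 0.92 + 650 × 0.291 = 1776 + 189 = 1965
Population now: 0–9=1217, 10–19=685, 20–29=480, 30–39=1375, 40–49=328, 50+=1965
Scenario B total after 1 period: 6050
Difference B − A = 6050 − 6093 = -43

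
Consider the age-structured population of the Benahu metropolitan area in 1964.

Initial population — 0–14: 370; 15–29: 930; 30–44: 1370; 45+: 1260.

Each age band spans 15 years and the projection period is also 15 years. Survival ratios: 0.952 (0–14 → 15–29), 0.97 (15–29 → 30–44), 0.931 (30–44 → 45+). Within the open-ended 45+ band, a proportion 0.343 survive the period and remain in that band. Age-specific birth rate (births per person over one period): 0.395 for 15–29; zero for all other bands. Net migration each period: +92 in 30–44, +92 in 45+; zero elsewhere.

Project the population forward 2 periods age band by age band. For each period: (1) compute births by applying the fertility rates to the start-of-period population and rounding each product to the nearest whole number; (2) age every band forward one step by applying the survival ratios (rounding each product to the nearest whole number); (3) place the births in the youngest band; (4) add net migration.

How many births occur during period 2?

139

— Period 1 —
Births: 930 × 0.395 = 367
15–29: 370 × 0.952 = 352
30–44: 930 × 0.97 = 902
45+: 1370 × 0.931 + 1260 × 0.343 = 1275 + 432 = 1707
Net migration: 30–44 + 92 → 994; 45+ + 92 → 1799
End of period: [367, 352, 994, 1799]
— Period 2 —
Births: 352 × 0.395 = 139
15–29: 367 × 0.952 = 349
30–44: 352 × 0.97 = 341
45+: 994 × 0.931 + 1799 × 0.343 = 925 + 617 = 1542
Net migration: 30–44 + 92 → 433; 45+ + 92 → 1634
End of period: [139, 349, 433, 1634]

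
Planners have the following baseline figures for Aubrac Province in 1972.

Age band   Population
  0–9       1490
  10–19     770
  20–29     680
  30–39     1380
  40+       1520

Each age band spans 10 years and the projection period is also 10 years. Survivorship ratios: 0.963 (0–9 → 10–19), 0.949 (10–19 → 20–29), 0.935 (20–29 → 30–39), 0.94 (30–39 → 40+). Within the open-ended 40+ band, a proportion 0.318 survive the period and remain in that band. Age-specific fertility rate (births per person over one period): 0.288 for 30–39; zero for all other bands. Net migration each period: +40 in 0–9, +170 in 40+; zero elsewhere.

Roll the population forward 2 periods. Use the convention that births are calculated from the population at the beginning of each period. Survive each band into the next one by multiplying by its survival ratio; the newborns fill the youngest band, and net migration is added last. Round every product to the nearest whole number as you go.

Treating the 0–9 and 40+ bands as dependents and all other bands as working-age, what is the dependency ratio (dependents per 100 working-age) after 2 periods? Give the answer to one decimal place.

— Period 1 —
Births: 1380 × 0.288 = 397
10–19: 1490 × 0.963 = 1435
20–29: 770 × 0.949 = 731
30–39: 680 × 0.935 = 636
40+: 1380 × 0.94 + 1520 × 0.318 = 1297 + 483 = 1780
Net migration: 0–9 + 40 → 437; 40+ + 170 → 1950
→ [437, 1435, 731, 636, 1950]
— Period 2 —
Births: 636 × 0.288 = 183
10–19: 437 × 0.963 = 421
20–29: 1435 × 0.949 = 1362
30–39: 731 × 0.935 = 683
40+: 636 × 0.94 + 1950 × 0.318 = 598 + 620 = 1218
Net migration: 0–9 + 40 → 223; 40+ + 170 → 1388
→ [223, 421, 1362, 683, 1388]
Dependents (band 0–9 + band 40+) = 223 + 1388 = 1611; working-age = 2466; ratio = 1611/2466 × 100 = 65.3

65.3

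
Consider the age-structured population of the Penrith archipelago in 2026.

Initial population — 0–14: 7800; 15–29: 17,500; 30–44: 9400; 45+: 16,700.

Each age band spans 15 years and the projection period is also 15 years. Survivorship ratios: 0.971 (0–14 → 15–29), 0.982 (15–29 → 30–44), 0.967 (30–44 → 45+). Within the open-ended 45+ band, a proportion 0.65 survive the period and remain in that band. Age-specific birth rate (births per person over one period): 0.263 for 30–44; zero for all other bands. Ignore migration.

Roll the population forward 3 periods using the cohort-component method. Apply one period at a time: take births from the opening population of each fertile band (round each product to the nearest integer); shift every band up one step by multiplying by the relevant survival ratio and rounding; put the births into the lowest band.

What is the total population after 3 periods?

35123

Call the bands 1 to 4, youngest first.
After projecting period 1:
Births: 9400 * 0.263 = 2472
Band 2: 7800 * 0.971 = 7574
Band 3: 17500 * 0.982 = 17185
Band 4: 9400 * 0.967 + 16700 * 0.65 = 9090 + 10855 = 19945
End of period: [2472, 7574, 17185, 19945]
After projecting period 2:
Births: 17185 * 0.263 = 4520
Band 2: 2472 * 0.971 = 2400
Band 3: 7574 * 0.982 = 7438
Band 4: 17185 * 0.967 + 19945 * 0.65 = 16618 + 12964 = 29582
End of period: [4520, 2400, 7438, 29582]
After projecting period 3:
Births: 7438 * 0.263 = 1956
Band 2: 4520 * 0.971 = 4389
Band 3: 2400 * 0.982 = 2357
Band 4: 7438 * 0.967 + 29582 * 0.65 = 7193 + 19228 = 26421
End of period: [1956, 4389, 2357, 26421]
Total after period 3: 1956 + 4389 + 2357 + 26421 = 35123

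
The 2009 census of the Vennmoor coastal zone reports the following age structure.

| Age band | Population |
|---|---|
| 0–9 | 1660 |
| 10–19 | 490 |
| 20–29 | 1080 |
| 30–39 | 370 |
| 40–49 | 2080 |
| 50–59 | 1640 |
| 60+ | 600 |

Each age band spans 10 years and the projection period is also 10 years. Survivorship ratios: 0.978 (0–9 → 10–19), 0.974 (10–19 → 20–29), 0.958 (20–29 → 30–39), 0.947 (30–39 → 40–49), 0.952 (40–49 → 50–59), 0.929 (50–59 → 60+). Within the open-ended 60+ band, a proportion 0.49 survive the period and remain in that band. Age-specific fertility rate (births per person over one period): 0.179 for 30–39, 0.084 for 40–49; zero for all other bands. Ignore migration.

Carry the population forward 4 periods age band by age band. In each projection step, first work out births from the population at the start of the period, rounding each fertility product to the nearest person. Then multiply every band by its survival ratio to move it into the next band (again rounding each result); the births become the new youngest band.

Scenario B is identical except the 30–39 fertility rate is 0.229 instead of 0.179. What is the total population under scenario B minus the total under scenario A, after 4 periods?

165

Period 1.
Births: 370 × 0.179 = 66 ; 2080 × 0.084 = 175 → 241
10–19: 1660 × 0.978 = 1623
20–29: 490 × 0.974 = 477
30–39: 1080 × 0.958 = 1035
40–49: 370 × 0.947 = 350
50–59: 2080 × 0.952 = 1980
60+: 1640 × 0.929 + 600 × 0.49 = 1524 + 294 = 1818
End of period: [241, 1623, 477, 1035, 350, 1980, 1818]
Period 2.
Births: 1035 × 0.179 = 185 ; 350 × 0.084 = 29 → 214
10–19: 241 × 0.978 = 236
20–29: 1623 × 0.974 = 1581
30–39: 477 × 0.958 = 457
40–49: 1035 × 0.947 = 980
50–59: 350 × 0.952 = 333
60+: 1980 × 0.929 + 1818 × 0.49 = 1839 + 891 = 2730
End of period: [214, 236, 1581, 457, 980, 333, 2730]
Period 3.
Births: 457 × 0.179 = 82 ; 980 × 0.084 = 82 → 164
10–19: 214 × 0.978 = 209
20–29: 236 × 0.974 = 230
30–39: 1581 × 0.958 = 1515
40–49: 457 × 0.947 = 433
50–59: 980 × 0.952 = 933
60+: 333 × 0.929 + 2730 × 0.49 = 309 + 1338 = 1647
End of period: [164, 209, 230, 1515, 433, 933, 1647]
Period 4.
Births: 1515 × 0.179 = 271 ; 433 × 0.084 = 36 → 307
10–19: 164 × 0.978 = 160
20–29: 209 × 0.974 = 204
30–39: 230 × 0.958 = 220
40–49: 1515 × 0.947 = 1435
50–59: 433 × 0.952 = 412
60+: 933 × 0.929 + 1647 × 0.49 = 867 + 807 = 1674
End of period: [307, 160, 204, 220, 1435, 412, 1674]
Scenario A total after 4 periods: 4412
Scenario B projection —
Period 1.
Births: 370 × 0.229 = 85 ; 2080 × 0.084 = 175 → 260
10–19: 1660 × 0.978 = 1623
20–29: 490 × 0.974 = 477
30–39: 1080 × 0.958 = 1035
40–49: 370 × 0.947 = 350
50–59: 2080 × 0.952 = 1980
60+: 1640 × 0.929 + 600 × 0.49 = 1524 + 294 = 1818
End of period: [260, 1623, 477, 1035, 350, 1980, 1818]
Period 2.
Births: 1035 × 0.229 = 237 ; 350 × 0.084 = 29 → 266
10–19: 260 × 0.978 = 254
20–29: 1623 × 0.974 = 1581
30–39: 477 × 0.958 = 457
40–49: 1035 × 0.947 = 980
50–59: 350 × 0.952 = 333
60+: 1980 × 0.929 + 1818 × 0.49 = 1839 + 891 = 2730
End of period: [266, 254, 1581, 457, 980, 333, 2730]
Period 3.
Births: 457 × 0.229 = 105 ; 980 × 0.084 = 82 → 187
10–19: 266 × 0.978 = 260
20–29: 254 × 0.974 = 247
30–39: 1581 × 0.958 = 1515
40–49: 457 × 0.947 = 433
50–59: 980 × 0.952 = 933
60+: 333 × 0.929 + 2730 × 0.49 = 309 + 1338 = 1647
End of period: [187, 260, 247, 1515, 433, 933, 1647]
Period 4.
Births: 1515 × 0.229 = 347 ; 433 × 0.084 = 36 → 383
10–19: 187 × 0.978 = 183
20–29: 260 × 0.974 = 253
30–39: 247 × 0.958 = 237
40–49: 1515 × 0.947 = 1435
50–59: 433 × 0.952 = 412
60+: 933 × 0.929 + 1647 × 0.49 = 867 + 807 = 1674
End of period: [383, 183, 253, 237, 1435, 412, 1674]
Scenario B total after 4 periods: 4577
Difference B − A = 4577 − 4412 = 165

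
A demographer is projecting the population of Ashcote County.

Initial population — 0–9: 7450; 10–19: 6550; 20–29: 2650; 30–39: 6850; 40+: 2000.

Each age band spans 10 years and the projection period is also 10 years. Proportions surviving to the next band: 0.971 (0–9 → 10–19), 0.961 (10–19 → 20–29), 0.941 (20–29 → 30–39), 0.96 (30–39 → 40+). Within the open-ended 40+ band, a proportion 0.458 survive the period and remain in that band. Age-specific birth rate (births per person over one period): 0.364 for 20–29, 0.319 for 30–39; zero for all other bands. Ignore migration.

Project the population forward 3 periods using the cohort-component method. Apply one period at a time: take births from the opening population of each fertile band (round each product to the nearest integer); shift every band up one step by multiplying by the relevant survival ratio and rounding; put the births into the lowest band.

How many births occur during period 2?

— Period 1 —
Births: 2650 × 0.364 = 965 ; 6850 × 0.319 = 2185 — total 3150
10–19: 7450 × 0.971 = 7234
20–29: 6550 × 0.961 = 6295
30–39: 2650 × 0.941 = 2494
40+: 6850 × 0.96 + 2000 × 0.458 = 6576 + 916 = 7492
End of period: [3150, 7234, 6295, 2494, 7492]
— Period 2 —
Births: 6295 × 0.364 = 2291 ; 2494 × 0.319 = 796 — total 3087
10–19: 3150 × 0.971 = 3059
20–29: 7234 × 0.961 = 6952
30–39: 6295 × 0.941 = 5924
40+: 2494 × 0.96 + 7492 × 0.458 = 2394 + 3431 = 5825
End of period: [3087, 3059, 6952, 5924, 5825]

3087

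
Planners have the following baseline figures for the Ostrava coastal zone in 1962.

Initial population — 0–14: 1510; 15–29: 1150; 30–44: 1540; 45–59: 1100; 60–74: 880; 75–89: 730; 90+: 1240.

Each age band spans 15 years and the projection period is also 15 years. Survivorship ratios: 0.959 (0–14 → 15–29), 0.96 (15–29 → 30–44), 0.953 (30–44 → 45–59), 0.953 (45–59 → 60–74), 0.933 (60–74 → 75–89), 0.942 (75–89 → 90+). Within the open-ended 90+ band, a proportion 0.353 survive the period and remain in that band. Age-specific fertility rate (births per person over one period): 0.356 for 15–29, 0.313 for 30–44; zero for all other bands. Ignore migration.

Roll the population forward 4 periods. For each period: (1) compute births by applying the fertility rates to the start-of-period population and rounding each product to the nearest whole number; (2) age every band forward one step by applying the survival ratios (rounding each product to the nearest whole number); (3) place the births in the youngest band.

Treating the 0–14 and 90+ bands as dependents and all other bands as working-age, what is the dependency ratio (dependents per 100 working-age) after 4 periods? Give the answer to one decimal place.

Call the groups 1 to 7, youngest first.
— Period 1 —
Births: 1150 * 0.356 = 409 ; 1540 * 0.313 = 482 — total 891
Group 2: 1510 * 0.959 = 1448
Group 3: 1150 * 0.96 = 1104
Group 4: 1540 * 0.953 = 1468
Group 5: 1100 * 0.953 = 1048
Group 6: 880 * 0.933 = 821
Group 7: 730 * 0.942 + 1240 * 0.353 = 688 + 438 = 1126
Giving 891 / 1448 / 1104 / 1468 / 1048 / 821 / 1126.
— Period 2 —
Births: 1448 * 0.356 = 515 ; 1104 * 0.313 = 346 — total 861
Group 2: 891 * 0.959 = 854
Group 3: 1448 * 0.96 = 1390
Group 4: 1104 * 0.953 = 1052
Group 5: 1468 * 0.953 = 1399
Group 6: 1048 * 0.933 = 978
Group 7: 821 * 0.942 + 1126 * 0.353 = 773 + 397 = 1170
Giving 861 / 854 / 1390 / 1052 / 1399 / 978 / 1170.
— Period 3 —
Births: 854 * 0.356 = 304 ; 1390 * 0.313 = 435 — total 739
Group 2: 861 * 0.959 = 826
Group 3: 854 * 0.96 = 820
Group 4: 1390 * 0.953 = 1325
Group 5: 1052 * 0.953 = 1003
Group 6: 1399 * 0.933 = 1305
Group 7: 978 * 0.942 + 1170 * 0.353 = 921 + 413 = 1334
Giving 739 / 826 / 820 / 1325 / 1003 / 1305 / 1334.
— Period 4 —
Births: 826 * 0.356 = 294 ; 820 * 0.313 = 257 — total 551
Group 2: 739 * 0.959 = 709
Group 3: 826 * 0.96 = 793
Group 4: 820 * 0.953 = 781
Group 5: 1325 * 0.953 = 1263
Group 6: 1003 * 0.933 = 936
Group 7: 1305 * 0.942 + 1334 * 0.353 = 1229 + 471 = 1700
Giving 551 / 709 / 793 / 781 / 1263 / 936 / 1700.
Dependents (band 0–14 + band 90+) = 551 + 1700 = 2251; working-age = 4482; ratio = 2251/4482 × 100 = 50.2

50.2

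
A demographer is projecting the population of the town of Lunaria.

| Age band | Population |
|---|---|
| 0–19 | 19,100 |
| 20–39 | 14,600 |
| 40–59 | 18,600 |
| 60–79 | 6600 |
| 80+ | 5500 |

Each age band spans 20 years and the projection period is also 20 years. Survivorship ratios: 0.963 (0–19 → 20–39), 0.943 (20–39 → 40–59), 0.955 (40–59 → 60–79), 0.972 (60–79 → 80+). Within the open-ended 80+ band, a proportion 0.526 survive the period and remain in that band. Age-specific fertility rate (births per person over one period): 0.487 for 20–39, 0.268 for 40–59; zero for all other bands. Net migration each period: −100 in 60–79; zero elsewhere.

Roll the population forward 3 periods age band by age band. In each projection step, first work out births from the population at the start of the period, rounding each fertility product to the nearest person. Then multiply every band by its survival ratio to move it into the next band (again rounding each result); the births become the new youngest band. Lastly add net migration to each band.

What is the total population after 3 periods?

74235

Let band 1 be 0–19 through band 5 = 80+.
Period 1.
Births: 14600 × 0.487 = 7110, 18600 × 0.268 = 4985 — total 12095
Band 2: 19100 × 0.963 = 18393
Band 3: 14600 × 0.943 = 13768
Band 4: 18600 × 0.955 = 17763
Band 5: 6600 × 0.972 + 5500 × 0.526 = 6415 + 2893 = 9308
Net migration: Band 4 − 100 → 17663
→ [12095, 18393, 13768, 17663, 9308]
Period 2.
Births: 18393 × 0.487 = 8957, 13768 × 0.268 = 3690 — total 12647
Band 2: 12095 × 0.963 = 11647
Band 3: 18393 × 0.943 = 17345
Band 4: 13768 × 0.955 = 13148
Band 5: 17663 × 0.972 + 9308 × 0.526 = 17168 + 4896 = 22064
Net migration: Band 4 − 100 → 13048
→ [12647, 11647, 17345, 13048, 22064]
Period 3.
Births: 11647 × 0.487 = 5672, 17345 × 0.268 = 4648 — total 10320
Band 2: 12647 × 0.963 = 12179
Band 3: 11647 × 0.943 = 10983
Band 4: 17345 × 0.955 = 16564
Band 5: 13048 × 0.972 + 22064 × 0.526 = 12683 + 11606 = 24289
Net migration: Band 4 − 100 → 16464
→ [10320, 12179, 10983, 16464, 24289]
Total after period 3: 10320 + 12179 + 10983 + 16464 + 24289 = 74235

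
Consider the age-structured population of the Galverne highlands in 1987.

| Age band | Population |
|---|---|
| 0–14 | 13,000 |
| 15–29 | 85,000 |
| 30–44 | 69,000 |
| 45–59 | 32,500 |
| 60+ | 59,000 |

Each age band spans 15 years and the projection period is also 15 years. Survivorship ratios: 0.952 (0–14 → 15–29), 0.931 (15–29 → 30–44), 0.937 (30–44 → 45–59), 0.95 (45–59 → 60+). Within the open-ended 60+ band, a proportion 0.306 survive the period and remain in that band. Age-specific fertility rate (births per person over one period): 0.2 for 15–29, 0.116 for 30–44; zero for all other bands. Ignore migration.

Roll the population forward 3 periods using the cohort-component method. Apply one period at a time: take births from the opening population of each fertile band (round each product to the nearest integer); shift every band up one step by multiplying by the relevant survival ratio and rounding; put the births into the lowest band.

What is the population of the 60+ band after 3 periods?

Numbering the groups 1..5 from youngest to oldest:
[period 1]
Births: 85000 * 0.2 = 17000  |  69000 * 0.116 = 8004 ⇒ total 25004
Group 2: 13000 * 0.952 = 12376
Group 3: 85000 * 0.931 = 79135
Group 4: 69000 * 0.937 = 64653
Group 5: 32500 * 0.95 + 59000 * 0.306 = 30875 + 18054 = 48929
End of period: [25004, 12376, 79135, 64653, 48929]
[period 2]
Births: 12376 * 0.2 = 2475  |  79135 * 0.116 = 9180 ⇒ total 11655
Group 2: 25004 * 0.952 = 23804
Group 3: 12376 * 0.931 = 11522
Group 4: 79135 * 0.937 = 74149
Group 5: 64653 * 0.95 + 48929 * 0.306 = 61420 + 14972 = 76392
End of period: [11655, 23804, 11522, 74149, 76392]
[period 3]
Births: 23804 * 0.2 = 4761  |  11522 * 0.116 = 1337 ⇒ total 6098
Group 2: 11655 * 0.952 = 11096
Group 3: 23804 * 0.931 = 22162
Group 4: 11522 * 0.937 = 10796
Group 5: 74149 * 0.95 + 76392 * 0.306 = 70442 + 23376 = 93818
End of period: [6098, 11096, 22162, 10796, 93818]

93818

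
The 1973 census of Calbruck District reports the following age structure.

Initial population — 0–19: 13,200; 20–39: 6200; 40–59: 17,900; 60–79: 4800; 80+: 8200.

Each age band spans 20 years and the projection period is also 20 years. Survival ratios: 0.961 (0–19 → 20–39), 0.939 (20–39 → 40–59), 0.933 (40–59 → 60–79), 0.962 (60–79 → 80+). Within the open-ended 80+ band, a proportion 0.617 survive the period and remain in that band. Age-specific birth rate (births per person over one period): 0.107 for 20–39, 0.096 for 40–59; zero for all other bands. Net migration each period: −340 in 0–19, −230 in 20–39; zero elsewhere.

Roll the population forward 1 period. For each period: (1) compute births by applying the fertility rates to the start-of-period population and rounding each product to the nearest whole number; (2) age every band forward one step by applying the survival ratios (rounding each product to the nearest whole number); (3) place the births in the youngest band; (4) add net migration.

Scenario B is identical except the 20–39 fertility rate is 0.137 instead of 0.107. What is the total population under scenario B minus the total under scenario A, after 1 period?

Numbering the groups 1..5 from youngest to oldest:
After projecting period 1:
Births: 6200 × 0.107 = 663 ; 17900 × 0.096 = 1718 — total 2381
Group 2: 13200 × 0.961 = 12685
Group 3: 6200 × 0.939 = 5822
Group 4: 17900 × 0.933 = 16701
Group 5: 4800 × 0.962 + 8200 × 0.617 = 4618 + 5059 = 9677
Net migration: Group 1 − 340 → 2041; Group 2 − 230 → 12455
Population now: 0–19=2041, 20–39=12455, 40–59=5822, 60–79=16701, 80+=9677
Scenario A total after 1 period: 46696
Scenario B projection —
After projecting period 1:
Births: 6200 × 0.137 = 849 ; 17900 × 0.096 = 1718 — total 2567
Group 2: 13200 × 0.961 = 12685
Group 3: 6200 × 0.939 = 5822
Group 4: 17900 × 0.933 = 16701
Group 5: 4800 × 0.962 + 8200 × 0.617 = 4618 + 5059 = 9677
Net migration: Group 1 − 340 → 2227; Group 2 − 230 → 12455
Population now: 0–19=2227, 20–39=12455, 40–59=5822, 60–79=16701, 80+=9677
Scenario B total after 1 period: 46882
Difference B − A = 46882 − 46696 = 186

186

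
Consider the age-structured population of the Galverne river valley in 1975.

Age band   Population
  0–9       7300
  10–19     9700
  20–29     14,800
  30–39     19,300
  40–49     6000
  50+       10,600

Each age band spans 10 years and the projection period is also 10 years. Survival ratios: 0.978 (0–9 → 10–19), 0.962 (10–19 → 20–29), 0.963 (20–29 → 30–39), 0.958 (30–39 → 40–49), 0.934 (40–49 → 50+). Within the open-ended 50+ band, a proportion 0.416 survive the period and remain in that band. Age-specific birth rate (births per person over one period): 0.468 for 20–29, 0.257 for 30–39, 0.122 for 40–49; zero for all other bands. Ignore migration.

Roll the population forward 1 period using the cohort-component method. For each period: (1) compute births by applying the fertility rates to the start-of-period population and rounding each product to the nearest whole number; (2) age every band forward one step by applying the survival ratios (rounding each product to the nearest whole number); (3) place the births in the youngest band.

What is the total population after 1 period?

Numbering the groups 1..6 from youngest to oldest:
Period 1:
Births: 14800 * 0.468 = 6926 ; 19300 * 0.257 = 4960 ; 6000 * 0.122 = 732 ⇒ total 12618
Group 2: 7300 * 0.978 = 7139
Group 3: 9700 * 0.962 = 9331
Group 4: 14800 * 0.963 = 14252
Group 5: 19300 * 0.958 = 18489
Group 6: 6000 * 0.934 + 10600 * 0.416 = 5604 + 4410 = 10014
Population now: 0–9=12618, 10–19=7139, 20–29=9331, 30–39=14252, 40–49=18489, 50+=10014
Total after period 1: 12618 + 7139 + 9331 + 14252 + 18489 + 10014 = 71843

71843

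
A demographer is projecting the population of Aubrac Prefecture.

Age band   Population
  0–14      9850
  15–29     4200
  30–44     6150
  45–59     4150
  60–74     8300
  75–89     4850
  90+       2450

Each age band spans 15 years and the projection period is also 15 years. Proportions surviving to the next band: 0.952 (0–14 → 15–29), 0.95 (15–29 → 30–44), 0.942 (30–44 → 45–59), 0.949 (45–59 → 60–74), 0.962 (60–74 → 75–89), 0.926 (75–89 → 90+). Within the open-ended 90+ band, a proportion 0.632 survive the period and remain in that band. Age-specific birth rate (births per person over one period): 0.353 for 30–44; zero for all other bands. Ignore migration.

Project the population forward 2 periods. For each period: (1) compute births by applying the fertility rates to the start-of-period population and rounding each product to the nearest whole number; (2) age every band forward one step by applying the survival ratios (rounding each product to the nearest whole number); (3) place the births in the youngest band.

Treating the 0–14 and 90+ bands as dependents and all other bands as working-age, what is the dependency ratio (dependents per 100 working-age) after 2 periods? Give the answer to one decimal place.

52.5

— Period 1 —
Births: 6150 × 0.353 = 2171
15–29: 9850 × 0.952 = 9377
30–44: 4200 × 0.95 = 3990
45–59: 6150 × 0.942 = 5793
60–74: 4150 × 0.949 = 3938
75–89: 8300 × 0.962 = 7985
90+: 4850 × 0.926 + 2450 × 0.632 = 4491 + 1548 = 6039
End of period: [2171, 9377, 3990, 5793, 3938, 7985, 6039]
— Period 2 —
Births: 3990 × 0.353 = 1408
15–29: 2171 × 0.952 = 2067
30–44: 9377 × 0.95 = 8908
45–59: 3990 × 0.942 = 3759
60–74: 5793 × 0.949 = 5498
75–89: 3938 × 0.962 = 3788
90+: 7985 × 0.926 + 6039 × 0.632 = 7394 + 3817 = 11211
End of period: [1408, 2067, 8908, 3759, 5498, 3788, 11211]
Dependents (band 0–14 + band 90+) = 1408 + 11211 = 12619; working-age = 24020; ratio = 12619/24020 × 100 = 52.5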